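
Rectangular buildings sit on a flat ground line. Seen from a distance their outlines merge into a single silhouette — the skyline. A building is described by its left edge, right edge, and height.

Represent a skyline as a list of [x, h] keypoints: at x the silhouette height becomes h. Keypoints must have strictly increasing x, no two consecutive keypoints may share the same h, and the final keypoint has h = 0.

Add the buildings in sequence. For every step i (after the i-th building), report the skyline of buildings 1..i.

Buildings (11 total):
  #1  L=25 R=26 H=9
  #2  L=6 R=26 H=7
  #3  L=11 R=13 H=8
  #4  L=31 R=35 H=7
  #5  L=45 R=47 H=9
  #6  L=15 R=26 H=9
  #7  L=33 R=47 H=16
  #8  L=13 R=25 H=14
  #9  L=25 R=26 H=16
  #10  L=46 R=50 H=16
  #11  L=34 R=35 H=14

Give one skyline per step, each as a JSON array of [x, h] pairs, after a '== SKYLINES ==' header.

== SKYLINES ==
[[25,9],[26,0]]
[[6,7],[25,9],[26,0]]
[[6,7],[11,8],[13,7],[25,9],[26,0]]
[[6,7],[11,8],[13,7],[25,9],[26,0],[31,7],[35,0]]
[[6,7],[11,8],[13,7],[25,9],[26,0],[31,7],[35,0],[45,9],[47,0]]
[[6,7],[11,8],[13,7],[15,9],[26,0],[31,7],[35,0],[45,9],[47,0]]
[[6,7],[11,8],[13,7],[15,9],[26,0],[31,7],[33,16],[47,0]]
[[6,7],[11,8],[13,14],[25,9],[26,0],[31,7],[33,16],[47,0]]
[[6,7],[11,8],[13,14],[25,16],[26,0],[31,7],[33,16],[47,0]]
[[6,7],[11,8],[13,14],[25,16],[26,0],[31,7],[33,16],[50,0]]
[[6,7],[11,8],[13,14],[25,16],[26,0],[31,7],[33,16],[50,0]]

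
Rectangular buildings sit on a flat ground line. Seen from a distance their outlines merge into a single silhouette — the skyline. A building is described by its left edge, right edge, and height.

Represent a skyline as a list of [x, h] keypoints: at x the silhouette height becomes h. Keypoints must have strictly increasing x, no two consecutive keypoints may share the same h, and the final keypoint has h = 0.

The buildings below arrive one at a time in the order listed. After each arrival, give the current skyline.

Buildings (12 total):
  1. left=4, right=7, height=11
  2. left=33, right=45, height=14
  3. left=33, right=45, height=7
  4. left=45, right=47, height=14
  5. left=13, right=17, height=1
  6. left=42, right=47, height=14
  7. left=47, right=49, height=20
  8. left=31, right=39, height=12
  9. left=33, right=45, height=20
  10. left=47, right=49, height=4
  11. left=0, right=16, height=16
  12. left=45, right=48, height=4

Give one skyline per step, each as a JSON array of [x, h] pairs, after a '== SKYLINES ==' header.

== SKYLINES ==
[[4,11],[7,0]]
[[4,11],[7,0],[33,14],[45,0]]
[[4,11],[7,0],[33,14],[45,0]]
[[4,11],[7,0],[33,14],[47,0]]
[[4,11],[7,0],[13,1],[17,0],[33,14],[47,0]]
[[4,11],[7,0],[13,1],[17,0],[33,14],[47,0]]
[[4,11],[7,0],[13,1],[17,0],[33,14],[47,20],[49,0]]
[[4,11],[7,0],[13,1],[17,0],[31,12],[33,14],[47,20],[49,0]]
[[4,11],[7,0],[13,1],[17,0],[31,12],[33,20],[45,14],[47,20],[49,0]]
[[4,11],[7,0],[13,1],[17,0],[31,12],[33,20],[45,14],[47,20],[49,0]]
[[0,16],[16,1],[17,0],[31,12],[33,20],[45,14],[47,20],[49,0]]
[[0,16],[16,1],[17,0],[31,12],[33,20],[45,14],[47,20],[49,0]]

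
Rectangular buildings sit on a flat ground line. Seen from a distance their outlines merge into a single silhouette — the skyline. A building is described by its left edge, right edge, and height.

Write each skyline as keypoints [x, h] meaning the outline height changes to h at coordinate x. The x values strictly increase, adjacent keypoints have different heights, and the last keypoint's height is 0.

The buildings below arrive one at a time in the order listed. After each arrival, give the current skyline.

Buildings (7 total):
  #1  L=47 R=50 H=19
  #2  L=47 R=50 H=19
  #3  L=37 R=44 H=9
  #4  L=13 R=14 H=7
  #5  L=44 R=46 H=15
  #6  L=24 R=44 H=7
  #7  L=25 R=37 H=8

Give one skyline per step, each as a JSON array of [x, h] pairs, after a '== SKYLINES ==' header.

== SKYLINES ==
[[47,19],[50,0]]
[[47,19],[50,0]]
[[37,9],[44,0],[47,19],[50,0]]
[[13,7],[14,0],[37,9],[44,0],[47,19],[50,0]]
[[13,7],[14,0],[37,9],[44,15],[46,0],[47,19],[50,0]]
[[13,7],[14,0],[24,7],[37,9],[44,15],[46,0],[47,19],[50,0]]
[[13,7],[14,0],[24,7],[25,8],[37,9],[44,15],[46,0],[47,19],[50,0]]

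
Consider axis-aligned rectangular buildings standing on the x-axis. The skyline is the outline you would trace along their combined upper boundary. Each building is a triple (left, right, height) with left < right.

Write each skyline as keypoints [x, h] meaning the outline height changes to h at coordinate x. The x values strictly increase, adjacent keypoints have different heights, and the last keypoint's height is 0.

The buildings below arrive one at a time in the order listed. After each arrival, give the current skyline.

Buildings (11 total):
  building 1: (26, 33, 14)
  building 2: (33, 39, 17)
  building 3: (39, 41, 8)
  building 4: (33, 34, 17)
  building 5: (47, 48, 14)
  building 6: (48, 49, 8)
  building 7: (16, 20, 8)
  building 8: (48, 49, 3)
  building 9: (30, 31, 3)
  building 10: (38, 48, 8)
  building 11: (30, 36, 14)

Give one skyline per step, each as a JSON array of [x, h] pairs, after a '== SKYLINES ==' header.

== SKYLINES ==
[[26,14],[33,0]]
[[26,14],[33,17],[39,0]]
[[26,14],[33,17],[39,8],[41,0]]
[[26,14],[33,17],[39,8],[41,0]]
[[26,14],[33,17],[39,8],[41,0],[47,14],[48,0]]
[[26,14],[33,17],[39,8],[41,0],[47,14],[48,8],[49,0]]
[[16,8],[20,0],[26,14],[33,17],[39,8],[41,0],[47,14],[48,8],[49,0]]
[[16,8],[20,0],[26,14],[33,17],[39,8],[41,0],[47,14],[48,8],[49,0]]
[[16,8],[20,0],[26,14],[33,17],[39,8],[41,0],[47,14],[48,8],[49,0]]
[[16,8],[20,0],[26,14],[33,17],[39,8],[47,14],[48,8],[49,0]]
[[16,8],[20,0],[26,14],[33,17],[39,8],[47,14],[48,8],[49,0]]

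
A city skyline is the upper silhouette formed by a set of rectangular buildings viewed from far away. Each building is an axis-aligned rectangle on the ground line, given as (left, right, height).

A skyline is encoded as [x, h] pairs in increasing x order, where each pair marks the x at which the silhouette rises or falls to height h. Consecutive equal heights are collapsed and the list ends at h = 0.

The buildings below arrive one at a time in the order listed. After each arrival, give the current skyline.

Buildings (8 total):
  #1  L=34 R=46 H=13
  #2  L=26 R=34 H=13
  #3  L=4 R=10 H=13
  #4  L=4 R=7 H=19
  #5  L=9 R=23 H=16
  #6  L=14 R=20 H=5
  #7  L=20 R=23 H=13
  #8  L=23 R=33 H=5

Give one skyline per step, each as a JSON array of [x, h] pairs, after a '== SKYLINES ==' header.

== SKYLINES ==
[[34,13],[46,0]]
[[26,13],[46,0]]
[[4,13],[10,0],[26,13],[46,0]]
[[4,19],[7,13],[10,0],[26,13],[46,0]]
[[4,19],[7,13],[9,16],[23,0],[26,13],[46,0]]
[[4,19],[7,13],[9,16],[23,0],[26,13],[46,0]]
[[4,19],[7,13],[9,16],[23,0],[26,13],[46,0]]
[[4,19],[7,13],[9,16],[23,5],[26,13],[46,0]]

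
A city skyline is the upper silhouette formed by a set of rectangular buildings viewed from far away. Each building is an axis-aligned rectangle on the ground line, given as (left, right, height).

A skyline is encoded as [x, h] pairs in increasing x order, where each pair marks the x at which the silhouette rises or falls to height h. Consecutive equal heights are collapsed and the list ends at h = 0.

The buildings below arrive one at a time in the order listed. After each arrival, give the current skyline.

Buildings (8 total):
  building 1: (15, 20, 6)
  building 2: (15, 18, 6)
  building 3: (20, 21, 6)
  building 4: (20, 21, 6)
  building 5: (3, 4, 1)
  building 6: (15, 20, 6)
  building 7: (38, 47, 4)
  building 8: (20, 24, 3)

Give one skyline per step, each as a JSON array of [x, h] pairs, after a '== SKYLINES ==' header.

== SKYLINES ==
[[15,6],[20,0]]
[[15,6],[20,0]]
[[15,6],[21,0]]
[[15,6],[21,0]]
[[3,1],[4,0],[15,6],[21,0]]
[[3,1],[4,0],[15,6],[21,0]]
[[3,1],[4,0],[15,6],[21,0],[38,4],[47,0]]
[[3,1],[4,0],[15,6],[21,3],[24,0],[38,4],[47,0]]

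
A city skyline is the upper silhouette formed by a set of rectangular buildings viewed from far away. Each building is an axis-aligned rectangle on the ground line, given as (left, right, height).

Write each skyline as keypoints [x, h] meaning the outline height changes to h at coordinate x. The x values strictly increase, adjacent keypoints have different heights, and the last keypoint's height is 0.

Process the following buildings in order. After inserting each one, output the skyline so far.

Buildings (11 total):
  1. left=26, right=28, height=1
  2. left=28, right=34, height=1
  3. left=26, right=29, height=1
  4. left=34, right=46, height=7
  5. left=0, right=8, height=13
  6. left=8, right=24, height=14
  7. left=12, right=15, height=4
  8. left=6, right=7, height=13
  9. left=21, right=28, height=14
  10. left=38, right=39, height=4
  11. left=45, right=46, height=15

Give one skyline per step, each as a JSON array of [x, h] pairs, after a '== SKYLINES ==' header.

== SKYLINES ==
[[26,1],[28,0]]
[[26,1],[34,0]]
[[26,1],[34,0]]
[[26,1],[34,7],[46,0]]
[[0,13],[8,0],[26,1],[34,7],[46,0]]
[[0,13],[8,14],[24,0],[26,1],[34,7],[46,0]]
[[0,13],[8,14],[24,0],[26,1],[34,7],[46,0]]
[[0,13],[8,14],[24,0],[26,1],[34,7],[46,0]]
[[0,13],[8,14],[28,1],[34,7],[46,0]]
[[0,13],[8,14],[28,1],[34,7],[46,0]]
[[0,13],[8,14],[28,1],[34,7],[45,15],[46,0]]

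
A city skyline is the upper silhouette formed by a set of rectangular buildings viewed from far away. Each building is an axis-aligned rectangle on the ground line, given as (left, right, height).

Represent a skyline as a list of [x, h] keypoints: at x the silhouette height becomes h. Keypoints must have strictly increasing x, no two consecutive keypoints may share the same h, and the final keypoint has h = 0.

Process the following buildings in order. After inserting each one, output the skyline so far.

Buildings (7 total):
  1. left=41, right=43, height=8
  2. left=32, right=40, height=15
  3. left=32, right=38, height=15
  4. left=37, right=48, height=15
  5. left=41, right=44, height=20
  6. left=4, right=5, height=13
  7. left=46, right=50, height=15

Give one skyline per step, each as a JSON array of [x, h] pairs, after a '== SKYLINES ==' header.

== SKYLINES ==
[[41,8],[43,0]]
[[32,15],[40,0],[41,8],[43,0]]
[[32,15],[40,0],[41,8],[43,0]]
[[32,15],[48,0]]
[[32,15],[41,20],[44,15],[48,0]]
[[4,13],[5,0],[32,15],[41,20],[44,15],[48,0]]
[[4,13],[5,0],[32,15],[41,20],[44,15],[50,0]]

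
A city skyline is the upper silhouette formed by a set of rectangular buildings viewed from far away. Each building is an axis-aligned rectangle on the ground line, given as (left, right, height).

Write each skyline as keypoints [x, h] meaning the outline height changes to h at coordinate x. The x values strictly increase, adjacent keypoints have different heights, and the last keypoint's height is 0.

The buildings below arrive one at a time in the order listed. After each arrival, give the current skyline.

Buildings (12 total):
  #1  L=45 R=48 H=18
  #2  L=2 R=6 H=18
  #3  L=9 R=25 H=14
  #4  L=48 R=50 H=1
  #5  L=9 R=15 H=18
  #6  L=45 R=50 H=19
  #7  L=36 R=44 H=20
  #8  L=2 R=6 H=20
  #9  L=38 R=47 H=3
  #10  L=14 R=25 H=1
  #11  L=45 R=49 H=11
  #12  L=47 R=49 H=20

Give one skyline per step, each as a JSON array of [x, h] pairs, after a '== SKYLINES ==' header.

== SKYLINES ==
[[45,18],[48,0]]
[[2,18],[6,0],[45,18],[48,0]]
[[2,18],[6,0],[9,14],[25,0],[45,18],[48,0]]
[[2,18],[6,0],[9,14],[25,0],[45,18],[48,1],[50,0]]
[[2,18],[6,0],[9,18],[15,14],[25,0],[45,18],[48,1],[50,0]]
[[2,18],[6,0],[9,18],[15,14],[25,0],[45,19],[50,0]]
[[2,18],[6,0],[9,18],[15,14],[25,0],[36,20],[44,0],[45,19],[50,0]]
[[2,20],[6,0],[9,18],[15,14],[25,0],[36,20],[44,0],[45,19],[50,0]]
[[2,20],[6,0],[9,18],[15,14],[25,0],[36,20],[44,3],[45,19],[50,0]]
[[2,20],[6,0],[9,18],[15,14],[25,0],[36,20],[44,3],[45,19],[50,0]]
[[2,20],[6,0],[9,18],[15,14],[25,0],[36,20],[44,3],[45,19],[50,0]]
[[2,20],[6,0],[9,18],[15,14],[25,0],[36,20],[44,3],[45,19],[47,20],[49,19],[50,0]]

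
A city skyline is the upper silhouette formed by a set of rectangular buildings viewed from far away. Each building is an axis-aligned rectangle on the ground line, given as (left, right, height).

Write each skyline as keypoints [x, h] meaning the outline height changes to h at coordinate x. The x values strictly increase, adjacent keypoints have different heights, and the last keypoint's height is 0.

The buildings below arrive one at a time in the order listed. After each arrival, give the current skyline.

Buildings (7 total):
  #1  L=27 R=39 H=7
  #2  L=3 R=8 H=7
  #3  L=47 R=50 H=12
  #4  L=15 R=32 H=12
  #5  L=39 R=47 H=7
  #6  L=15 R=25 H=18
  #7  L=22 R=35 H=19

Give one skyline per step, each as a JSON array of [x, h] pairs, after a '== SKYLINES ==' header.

== SKYLINES ==
[[27,7],[39,0]]
[[3,7],[8,0],[27,7],[39,0]]
[[3,7],[8,0],[27,7],[39,0],[47,12],[50,0]]
[[3,7],[8,0],[15,12],[32,7],[39,0],[47,12],[50,0]]
[[3,7],[8,0],[15,12],[32,7],[47,12],[50,0]]
[[3,7],[8,0],[15,18],[25,12],[32,7],[47,12],[50,0]]
[[3,7],[8,0],[15,18],[22,19],[35,7],[47,12],[50,0]]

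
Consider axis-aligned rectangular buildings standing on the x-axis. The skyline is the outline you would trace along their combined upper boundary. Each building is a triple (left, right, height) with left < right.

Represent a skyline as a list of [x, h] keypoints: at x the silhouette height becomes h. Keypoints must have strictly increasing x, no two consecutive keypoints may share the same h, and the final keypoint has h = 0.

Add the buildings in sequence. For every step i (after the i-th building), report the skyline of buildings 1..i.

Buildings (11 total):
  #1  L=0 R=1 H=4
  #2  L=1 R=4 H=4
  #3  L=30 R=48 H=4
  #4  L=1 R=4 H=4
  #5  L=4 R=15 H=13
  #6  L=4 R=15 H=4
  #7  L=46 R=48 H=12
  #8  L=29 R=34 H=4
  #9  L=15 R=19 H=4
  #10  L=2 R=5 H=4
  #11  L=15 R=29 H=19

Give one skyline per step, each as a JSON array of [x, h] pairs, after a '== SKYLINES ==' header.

== SKYLINES ==
[[0,4],[1,0]]
[[0,4],[4,0]]
[[0,4],[4,0],[30,4],[48,0]]
[[0,4],[4,0],[30,4],[48,0]]
[[0,4],[4,13],[15,0],[30,4],[48,0]]
[[0,4],[4,13],[15,0],[30,4],[48,0]]
[[0,4],[4,13],[15,0],[30,4],[46,12],[48,0]]
[[0,4],[4,13],[15,0],[29,4],[46,12],[48,0]]
[[0,4],[4,13],[15,4],[19,0],[29,4],[46,12],[48,0]]
[[0,4],[4,13],[15,4],[19,0],[29,4],[46,12],[48,0]]
[[0,4],[4,13],[15,19],[29,4],[46,12],[48,0]]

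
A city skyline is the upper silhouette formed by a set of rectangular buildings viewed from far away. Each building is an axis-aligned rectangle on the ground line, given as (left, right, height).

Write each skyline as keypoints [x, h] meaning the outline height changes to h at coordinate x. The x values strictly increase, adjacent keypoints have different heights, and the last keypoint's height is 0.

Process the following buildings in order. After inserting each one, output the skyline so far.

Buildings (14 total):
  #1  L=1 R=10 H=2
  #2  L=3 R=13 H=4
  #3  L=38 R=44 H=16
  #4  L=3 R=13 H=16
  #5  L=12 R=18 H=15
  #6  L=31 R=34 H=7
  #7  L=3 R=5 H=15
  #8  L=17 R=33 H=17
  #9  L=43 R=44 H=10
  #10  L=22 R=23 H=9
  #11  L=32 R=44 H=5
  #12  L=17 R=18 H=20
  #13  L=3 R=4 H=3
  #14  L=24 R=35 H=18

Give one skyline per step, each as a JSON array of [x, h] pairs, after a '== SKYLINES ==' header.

== SKYLINES ==
[[1,2],[10,0]]
[[1,2],[3,4],[13,0]]
[[1,2],[3,4],[13,0],[38,16],[44,0]]
[[1,2],[3,16],[13,0],[38,16],[44,0]]
[[1,2],[3,16],[13,15],[18,0],[38,16],[44,0]]
[[1,2],[3,16],[13,15],[18,0],[31,7],[34,0],[38,16],[44,0]]
[[1,2],[3,16],[13,15],[18,0],[31,7],[34,0],[38,16],[44,0]]
[[1,2],[3,16],[13,15],[17,17],[33,7],[34,0],[38,16],[44,0]]
[[1,2],[3,16],[13,15],[17,17],[33,7],[34,0],[38,16],[44,0]]
[[1,2],[3,16],[13,15],[17,17],[33,7],[34,0],[38,16],[44,0]]
[[1,2],[3,16],[13,15],[17,17],[33,7],[34,5],[38,16],[44,0]]
[[1,2],[3,16],[13,15],[17,20],[18,17],[33,7],[34,5],[38,16],[44,0]]
[[1,2],[3,16],[13,15],[17,20],[18,17],[33,7],[34,5],[38,16],[44,0]]
[[1,2],[3,16],[13,15],[17,20],[18,17],[24,18],[35,5],[38,16],[44,0]]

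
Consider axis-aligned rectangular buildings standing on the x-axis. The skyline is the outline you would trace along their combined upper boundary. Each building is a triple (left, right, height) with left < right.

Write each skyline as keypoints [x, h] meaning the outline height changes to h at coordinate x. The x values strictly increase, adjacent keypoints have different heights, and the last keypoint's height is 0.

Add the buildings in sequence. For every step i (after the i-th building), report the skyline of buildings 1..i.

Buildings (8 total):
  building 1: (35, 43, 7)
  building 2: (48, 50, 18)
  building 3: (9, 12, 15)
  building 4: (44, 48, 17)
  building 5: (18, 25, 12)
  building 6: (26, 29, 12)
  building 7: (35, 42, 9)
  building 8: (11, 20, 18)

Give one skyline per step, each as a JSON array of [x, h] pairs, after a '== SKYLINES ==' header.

== SKYLINES ==
[[35,7],[43,0]]
[[35,7],[43,0],[48,18],[50,0]]
[[9,15],[12,0],[35,7],[43,0],[48,18],[50,0]]
[[9,15],[12,0],[35,7],[43,0],[44,17],[48,18],[50,0]]
[[9,15],[12,0],[18,12],[25,0],[35,7],[43,0],[44,17],[48,18],[50,0]]
[[9,15],[12,0],[18,12],[25,0],[26,12],[29,0],[35,7],[43,0],[44,17],[48,18],[50,0]]
[[9,15],[12,0],[18,12],[25,0],[26,12],[29,0],[35,9],[42,7],[43,0],[44,17],[48,18],[50,0]]
[[9,15],[11,18],[20,12],[25,0],[26,12],[29,0],[35,9],[42,7],[43,0],[44,17],[48,18],[50,0]]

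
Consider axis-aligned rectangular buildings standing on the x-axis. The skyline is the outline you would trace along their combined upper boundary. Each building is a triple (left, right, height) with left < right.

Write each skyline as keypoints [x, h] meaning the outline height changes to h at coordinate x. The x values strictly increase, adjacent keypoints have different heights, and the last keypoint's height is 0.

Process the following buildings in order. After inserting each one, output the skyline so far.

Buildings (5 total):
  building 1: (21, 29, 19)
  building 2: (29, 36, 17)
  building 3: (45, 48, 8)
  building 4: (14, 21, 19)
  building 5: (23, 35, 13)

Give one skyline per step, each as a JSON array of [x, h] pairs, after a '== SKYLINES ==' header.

== SKYLINES ==
[[21,19],[29,0]]
[[21,19],[29,17],[36,0]]
[[21,19],[29,17],[36,0],[45,8],[48,0]]
[[14,19],[29,17],[36,0],[45,8],[48,0]]
[[14,19],[29,17],[36,0],[45,8],[48,0]]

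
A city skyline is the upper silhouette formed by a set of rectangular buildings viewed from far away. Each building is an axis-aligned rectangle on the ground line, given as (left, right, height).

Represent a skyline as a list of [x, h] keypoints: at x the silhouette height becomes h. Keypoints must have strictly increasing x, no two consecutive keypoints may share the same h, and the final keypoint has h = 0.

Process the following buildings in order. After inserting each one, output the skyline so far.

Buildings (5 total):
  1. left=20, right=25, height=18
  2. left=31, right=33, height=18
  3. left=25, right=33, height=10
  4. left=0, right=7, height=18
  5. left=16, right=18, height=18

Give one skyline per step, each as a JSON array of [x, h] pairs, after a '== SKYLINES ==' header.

== SKYLINES ==
[[20,18],[25,0]]
[[20,18],[25,0],[31,18],[33,0]]
[[20,18],[25,10],[31,18],[33,0]]
[[0,18],[7,0],[20,18],[25,10],[31,18],[33,0]]
[[0,18],[7,0],[16,18],[18,0],[20,18],[25,10],[31,18],[33,0]]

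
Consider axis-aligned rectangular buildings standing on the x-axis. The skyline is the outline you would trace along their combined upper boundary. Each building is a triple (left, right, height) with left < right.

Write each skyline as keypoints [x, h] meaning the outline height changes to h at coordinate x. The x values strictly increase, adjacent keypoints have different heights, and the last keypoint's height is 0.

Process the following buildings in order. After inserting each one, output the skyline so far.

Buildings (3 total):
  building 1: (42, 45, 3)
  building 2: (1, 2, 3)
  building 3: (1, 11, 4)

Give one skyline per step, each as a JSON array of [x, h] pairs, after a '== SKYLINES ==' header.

== SKYLINES ==
[[42,3],[45,0]]
[[1,3],[2,0],[42,3],[45,0]]
[[1,4],[11,0],[42,3],[45,0]]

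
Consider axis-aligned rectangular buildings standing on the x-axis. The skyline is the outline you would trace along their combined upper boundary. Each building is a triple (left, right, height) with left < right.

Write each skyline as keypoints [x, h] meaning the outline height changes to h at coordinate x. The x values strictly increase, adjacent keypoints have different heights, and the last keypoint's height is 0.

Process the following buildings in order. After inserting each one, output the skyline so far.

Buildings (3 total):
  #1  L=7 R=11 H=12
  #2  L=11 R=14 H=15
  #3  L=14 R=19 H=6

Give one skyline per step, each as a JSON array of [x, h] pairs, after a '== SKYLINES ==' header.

== SKYLINES ==
[[7,12],[11,0]]
[[7,12],[11,15],[14,0]]
[[7,12],[11,15],[14,6],[19,0]]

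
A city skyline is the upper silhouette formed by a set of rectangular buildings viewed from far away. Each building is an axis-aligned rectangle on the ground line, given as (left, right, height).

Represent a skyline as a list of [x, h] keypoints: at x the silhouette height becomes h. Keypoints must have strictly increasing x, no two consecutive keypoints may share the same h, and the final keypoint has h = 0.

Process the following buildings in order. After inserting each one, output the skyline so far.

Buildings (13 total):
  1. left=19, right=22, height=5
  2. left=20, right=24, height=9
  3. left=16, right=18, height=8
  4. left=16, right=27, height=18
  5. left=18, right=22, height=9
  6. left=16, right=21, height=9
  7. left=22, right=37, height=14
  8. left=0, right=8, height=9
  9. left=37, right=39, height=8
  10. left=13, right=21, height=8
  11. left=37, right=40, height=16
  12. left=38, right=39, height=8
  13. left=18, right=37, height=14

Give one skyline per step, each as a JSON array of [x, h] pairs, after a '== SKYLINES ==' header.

== SKYLINES ==
[[19,5],[22,0]]
[[19,5],[20,9],[24,0]]
[[16,8],[18,0],[19,5],[20,9],[24,0]]
[[16,18],[27,0]]
[[16,18],[27,0]]
[[16,18],[27,0]]
[[16,18],[27,14],[37,0]]
[[0,9],[8,0],[16,18],[27,14],[37,0]]
[[0,9],[8,0],[16,18],[27,14],[37,8],[39,0]]
[[0,9],[8,0],[13,8],[16,18],[27,14],[37,8],[39,0]]
[[0,9],[8,0],[13,8],[16,18],[27,14],[37,16],[40,0]]
[[0,9],[8,0],[13,8],[16,18],[27,14],[37,16],[40,0]]
[[0,9],[8,0],[13,8],[16,18],[27,14],[37,16],[40,0]]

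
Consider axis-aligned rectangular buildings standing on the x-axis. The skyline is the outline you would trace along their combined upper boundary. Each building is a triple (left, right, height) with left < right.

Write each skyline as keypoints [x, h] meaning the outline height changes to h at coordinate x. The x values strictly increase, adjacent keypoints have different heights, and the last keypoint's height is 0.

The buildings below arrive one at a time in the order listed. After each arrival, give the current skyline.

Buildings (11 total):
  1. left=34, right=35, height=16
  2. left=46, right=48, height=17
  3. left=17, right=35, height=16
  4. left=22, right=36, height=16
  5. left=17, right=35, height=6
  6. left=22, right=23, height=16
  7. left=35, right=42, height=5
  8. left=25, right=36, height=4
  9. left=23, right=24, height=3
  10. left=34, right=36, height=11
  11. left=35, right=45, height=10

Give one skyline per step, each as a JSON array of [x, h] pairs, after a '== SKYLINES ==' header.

== SKYLINES ==
[[34,16],[35,0]]
[[34,16],[35,0],[46,17],[48,0]]
[[17,16],[35,0],[46,17],[48,0]]
[[17,16],[36,0],[46,17],[48,0]]
[[17,16],[36,0],[46,17],[48,0]]
[[17,16],[36,0],[46,17],[48,0]]
[[17,16],[36,5],[42,0],[46,17],[48,0]]
[[17,16],[36,5],[42,0],[46,17],[48,0]]
[[17,16],[36,5],[42,0],[46,17],[48,0]]
[[17,16],[36,5],[42,0],[46,17],[48,0]]
[[17,16],[36,10],[45,0],[46,17],[48,0]]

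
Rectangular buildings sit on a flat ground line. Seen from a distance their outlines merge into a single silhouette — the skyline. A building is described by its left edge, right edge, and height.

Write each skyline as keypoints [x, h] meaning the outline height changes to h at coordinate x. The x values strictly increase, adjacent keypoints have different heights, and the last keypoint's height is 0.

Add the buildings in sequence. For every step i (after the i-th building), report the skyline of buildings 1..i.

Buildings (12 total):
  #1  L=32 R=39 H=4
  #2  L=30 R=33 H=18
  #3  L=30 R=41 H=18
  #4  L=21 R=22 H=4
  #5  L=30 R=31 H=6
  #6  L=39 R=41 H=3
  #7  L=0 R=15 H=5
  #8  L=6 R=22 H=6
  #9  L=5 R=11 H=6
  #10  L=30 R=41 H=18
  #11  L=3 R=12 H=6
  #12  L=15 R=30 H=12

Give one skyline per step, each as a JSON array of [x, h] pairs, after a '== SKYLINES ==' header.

== SKYLINES ==
[[32,4],[39,0]]
[[30,18],[33,4],[39,0]]
[[30,18],[41,0]]
[[21,4],[22,0],[30,18],[41,0]]
[[21,4],[22,0],[30,18],[41,0]]
[[21,4],[22,0],[30,18],[41,0]]
[[0,5],[15,0],[21,4],[22,0],[30,18],[41,0]]
[[0,5],[6,6],[22,0],[30,18],[41,0]]
[[0,5],[5,6],[22,0],[30,18],[41,0]]
[[0,5],[5,6],[22,0],[30,18],[41,0]]
[[0,5],[3,6],[22,0],[30,18],[41,0]]
[[0,5],[3,6],[15,12],[30,18],[41,0]]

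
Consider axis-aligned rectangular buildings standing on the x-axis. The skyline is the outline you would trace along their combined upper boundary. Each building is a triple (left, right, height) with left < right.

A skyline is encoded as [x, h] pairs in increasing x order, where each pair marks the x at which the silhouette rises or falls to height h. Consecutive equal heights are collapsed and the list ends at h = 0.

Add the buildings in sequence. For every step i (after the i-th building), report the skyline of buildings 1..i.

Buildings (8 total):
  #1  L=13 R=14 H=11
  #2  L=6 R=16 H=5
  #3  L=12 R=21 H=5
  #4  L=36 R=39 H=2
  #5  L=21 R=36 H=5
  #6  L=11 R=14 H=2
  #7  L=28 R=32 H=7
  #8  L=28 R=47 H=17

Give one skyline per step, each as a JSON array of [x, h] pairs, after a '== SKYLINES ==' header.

== SKYLINES ==
[[13,11],[14,0]]
[[6,5],[13,11],[14,5],[16,0]]
[[6,5],[13,11],[14,5],[21,0]]
[[6,5],[13,11],[14,5],[21,0],[36,2],[39,0]]
[[6,5],[13,11],[14,5],[36,2],[39,0]]
[[6,5],[13,11],[14,5],[36,2],[39,0]]
[[6,5],[13,11],[14,5],[28,7],[32,5],[36,2],[39,0]]
[[6,5],[13,11],[14,5],[28,17],[47,0]]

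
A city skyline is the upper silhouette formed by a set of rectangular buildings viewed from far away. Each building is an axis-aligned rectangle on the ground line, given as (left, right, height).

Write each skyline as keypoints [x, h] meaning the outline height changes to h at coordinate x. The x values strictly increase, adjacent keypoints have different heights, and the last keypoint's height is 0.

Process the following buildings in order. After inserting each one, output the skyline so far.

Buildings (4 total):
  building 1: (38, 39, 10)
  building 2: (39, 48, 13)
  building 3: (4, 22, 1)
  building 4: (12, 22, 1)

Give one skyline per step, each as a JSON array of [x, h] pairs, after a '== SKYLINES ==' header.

== SKYLINES ==
[[38,10],[39,0]]
[[38,10],[39,13],[48,0]]
[[4,1],[22,0],[38,10],[39,13],[48,0]]
[[4,1],[22,0],[38,10],[39,13],[48,0]]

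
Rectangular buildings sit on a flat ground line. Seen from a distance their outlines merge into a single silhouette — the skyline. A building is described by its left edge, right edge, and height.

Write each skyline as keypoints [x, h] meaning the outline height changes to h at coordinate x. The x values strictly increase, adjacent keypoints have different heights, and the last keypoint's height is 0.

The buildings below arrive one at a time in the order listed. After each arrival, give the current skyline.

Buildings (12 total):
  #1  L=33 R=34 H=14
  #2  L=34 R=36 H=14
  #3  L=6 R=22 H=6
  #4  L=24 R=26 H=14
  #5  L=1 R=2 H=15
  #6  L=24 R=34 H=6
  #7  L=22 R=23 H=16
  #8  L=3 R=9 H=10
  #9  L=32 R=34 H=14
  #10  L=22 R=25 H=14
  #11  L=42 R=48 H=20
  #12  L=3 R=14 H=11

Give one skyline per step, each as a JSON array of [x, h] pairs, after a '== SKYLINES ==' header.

== SKYLINES ==
[[33,14],[34,0]]
[[33,14],[36,0]]
[[6,6],[22,0],[33,14],[36,0]]
[[6,6],[22,0],[24,14],[26,0],[33,14],[36,0]]
[[1,15],[2,0],[6,6],[22,0],[24,14],[26,0],[33,14],[36,0]]
[[1,15],[2,0],[6,6],[22,0],[24,14],[26,6],[33,14],[36,0]]
[[1,15],[2,0],[6,6],[22,16],[23,0],[24,14],[26,6],[33,14],[36,0]]
[[1,15],[2,0],[3,10],[9,6],[22,16],[23,0],[24,14],[26,6],[33,14],[36,0]]
[[1,15],[2,0],[3,10],[9,6],[22,16],[23,0],[24,14],[26,6],[32,14],[36,0]]
[[1,15],[2,0],[3,10],[9,6],[22,16],[23,14],[26,6],[32,14],[36,0]]
[[1,15],[2,0],[3,10],[9,6],[22,16],[23,14],[26,6],[32,14],[36,0],[42,20],[48,0]]
[[1,15],[2,0],[3,11],[14,6],[22,16],[23,14],[26,6],[32,14],[36,0],[42,20],[48,0]]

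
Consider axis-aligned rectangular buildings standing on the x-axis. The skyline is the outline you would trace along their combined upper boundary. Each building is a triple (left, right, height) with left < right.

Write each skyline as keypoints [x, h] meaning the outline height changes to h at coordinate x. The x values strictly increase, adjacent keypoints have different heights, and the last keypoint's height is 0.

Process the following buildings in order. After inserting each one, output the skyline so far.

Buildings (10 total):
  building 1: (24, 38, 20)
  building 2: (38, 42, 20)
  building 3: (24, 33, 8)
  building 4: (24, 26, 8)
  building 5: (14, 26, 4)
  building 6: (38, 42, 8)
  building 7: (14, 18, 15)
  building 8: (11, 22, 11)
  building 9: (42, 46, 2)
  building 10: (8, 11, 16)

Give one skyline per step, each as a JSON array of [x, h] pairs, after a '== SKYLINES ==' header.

== SKYLINES ==
[[24,20],[38,0]]
[[24,20],[42,0]]
[[24,20],[42,0]]
[[24,20],[42,0]]
[[14,4],[24,20],[42,0]]
[[14,4],[24,20],[42,0]]
[[14,15],[18,4],[24,20],[42,0]]
[[11,11],[14,15],[18,11],[22,4],[24,20],[42,0]]
[[11,11],[14,15],[18,11],[22,4],[24,20],[42,2],[46,0]]
[[8,16],[11,11],[14,15],[18,11],[22,4],[24,20],[42,2],[46,0]]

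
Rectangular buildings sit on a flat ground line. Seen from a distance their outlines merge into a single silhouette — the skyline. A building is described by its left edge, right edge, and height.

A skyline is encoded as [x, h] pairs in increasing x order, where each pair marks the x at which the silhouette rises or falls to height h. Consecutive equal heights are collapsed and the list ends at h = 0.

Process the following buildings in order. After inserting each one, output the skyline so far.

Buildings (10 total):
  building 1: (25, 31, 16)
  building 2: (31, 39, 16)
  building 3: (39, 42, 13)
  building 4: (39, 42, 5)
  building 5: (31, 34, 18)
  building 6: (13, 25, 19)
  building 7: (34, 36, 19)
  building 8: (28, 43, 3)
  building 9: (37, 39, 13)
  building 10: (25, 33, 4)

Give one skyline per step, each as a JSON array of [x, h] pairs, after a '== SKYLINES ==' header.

== SKYLINES ==
[[25,16],[31,0]]
[[25,16],[39,0]]
[[25,16],[39,13],[42,0]]
[[25,16],[39,13],[42,0]]
[[25,16],[31,18],[34,16],[39,13],[42,0]]
[[13,19],[25,16],[31,18],[34,16],[39,13],[42,0]]
[[13,19],[25,16],[31,18],[34,19],[36,16],[39,13],[42,0]]
[[13,19],[25,16],[31,18],[34,19],[36,16],[39,13],[42,3],[43,0]]
[[13,19],[25,16],[31,18],[34,19],[36,16],[39,13],[42,3],[43,0]]
[[13,19],[25,16],[31,18],[34,19],[36,16],[39,13],[42,3],[43,0]]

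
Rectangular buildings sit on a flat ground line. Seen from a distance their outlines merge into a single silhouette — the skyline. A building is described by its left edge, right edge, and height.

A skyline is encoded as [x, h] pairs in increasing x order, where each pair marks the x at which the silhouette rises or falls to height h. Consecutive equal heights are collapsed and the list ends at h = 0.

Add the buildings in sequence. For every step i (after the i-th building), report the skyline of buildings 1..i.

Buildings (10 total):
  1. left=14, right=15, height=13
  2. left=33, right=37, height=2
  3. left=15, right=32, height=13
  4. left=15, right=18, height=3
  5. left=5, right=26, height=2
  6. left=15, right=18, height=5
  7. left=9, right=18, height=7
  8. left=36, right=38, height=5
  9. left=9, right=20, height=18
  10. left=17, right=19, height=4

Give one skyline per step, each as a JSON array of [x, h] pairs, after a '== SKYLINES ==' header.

== SKYLINES ==
[[14,13],[15,0]]
[[14,13],[15,0],[33,2],[37,0]]
[[14,13],[32,0],[33,2],[37,0]]
[[14,13],[32,0],[33,2],[37,0]]
[[5,2],[14,13],[32,0],[33,2],[37,0]]
[[5,2],[14,13],[32,0],[33,2],[37,0]]
[[5,2],[9,7],[14,13],[32,0],[33,2],[37,0]]
[[5,2],[9,7],[14,13],[32,0],[33,2],[36,5],[38,0]]
[[5,2],[9,18],[20,13],[32,0],[33,2],[36,5],[38,0]]
[[5,2],[9,18],[20,13],[32,0],[33,2],[36,5],[38,0]]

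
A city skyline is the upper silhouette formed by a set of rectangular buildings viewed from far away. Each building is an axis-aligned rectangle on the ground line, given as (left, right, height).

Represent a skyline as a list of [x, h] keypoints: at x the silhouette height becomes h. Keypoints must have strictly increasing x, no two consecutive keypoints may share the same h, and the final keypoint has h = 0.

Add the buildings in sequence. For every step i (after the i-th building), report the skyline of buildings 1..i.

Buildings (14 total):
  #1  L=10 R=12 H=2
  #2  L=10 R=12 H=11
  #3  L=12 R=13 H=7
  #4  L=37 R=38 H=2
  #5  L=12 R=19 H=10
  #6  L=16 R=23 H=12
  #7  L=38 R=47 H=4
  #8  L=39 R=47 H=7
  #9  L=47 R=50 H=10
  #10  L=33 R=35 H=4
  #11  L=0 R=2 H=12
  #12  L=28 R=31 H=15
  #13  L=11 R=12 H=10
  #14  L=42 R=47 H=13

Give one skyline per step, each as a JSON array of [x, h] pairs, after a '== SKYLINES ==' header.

== SKYLINES ==
[[10,2],[12,0]]
[[10,11],[12,0]]
[[10,11],[12,7],[13,0]]
[[10,11],[12,7],[13,0],[37,2],[38,0]]
[[10,11],[12,10],[19,0],[37,2],[38,0]]
[[10,11],[12,10],[16,12],[23,0],[37,2],[38,0]]
[[10,11],[12,10],[16,12],[23,0],[37,2],[38,4],[47,0]]
[[10,11],[12,10],[16,12],[23,0],[37,2],[38,4],[39,7],[47,0]]
[[10,11],[12,10],[16,12],[23,0],[37,2],[38,4],[39,7],[47,10],[50,0]]
[[10,11],[12,10],[16,12],[23,0],[33,4],[35,0],[37,2],[38,4],[39,7],[47,10],[50,0]]
[[0,12],[2,0],[10,11],[12,10],[16,12],[23,0],[33,4],[35,0],[37,2],[38,4],[39,7],[47,10],[50,0]]
[[0,12],[2,0],[10,11],[12,10],[16,12],[23,0],[28,15],[31,0],[33,4],[35,0],[37,2],[38,4],[39,7],[47,10],[50,0]]
[[0,12],[2,0],[10,11],[12,10],[16,12],[23,0],[28,15],[31,0],[33,4],[35,0],[37,2],[38,4],[39,7],[47,10],[50,0]]
[[0,12],[2,0],[10,11],[12,10],[16,12],[23,0],[28,15],[31,0],[33,4],[35,0],[37,2],[38,4],[39,7],[42,13],[47,10],[50,0]]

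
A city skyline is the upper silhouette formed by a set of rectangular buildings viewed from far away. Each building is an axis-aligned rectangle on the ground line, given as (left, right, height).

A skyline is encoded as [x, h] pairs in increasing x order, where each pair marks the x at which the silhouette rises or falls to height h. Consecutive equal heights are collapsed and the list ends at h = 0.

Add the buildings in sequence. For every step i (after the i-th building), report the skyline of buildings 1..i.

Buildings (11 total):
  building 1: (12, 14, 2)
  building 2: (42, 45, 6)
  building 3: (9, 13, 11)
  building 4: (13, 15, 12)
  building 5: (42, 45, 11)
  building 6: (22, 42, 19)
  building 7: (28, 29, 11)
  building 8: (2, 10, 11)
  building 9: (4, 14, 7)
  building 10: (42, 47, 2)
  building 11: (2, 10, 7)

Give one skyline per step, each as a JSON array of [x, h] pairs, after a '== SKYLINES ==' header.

== SKYLINES ==
[[12,2],[14,0]]
[[12,2],[14,0],[42,6],[45,0]]
[[9,11],[13,2],[14,0],[42,6],[45,0]]
[[9,11],[13,12],[15,0],[42,6],[45,0]]
[[9,11],[13,12],[15,0],[42,11],[45,0]]
[[9,11],[13,12],[15,0],[22,19],[42,11],[45,0]]
[[9,11],[13,12],[15,0],[22,19],[42,11],[45,0]]
[[2,11],[13,12],[15,0],[22,19],[42,11],[45,0]]
[[2,11],[13,12],[15,0],[22,19],[42,11],[45,0]]
[[2,11],[13,12],[15,0],[22,19],[42,11],[45,2],[47,0]]
[[2,11],[13,12],[15,0],[22,19],[42,11],[45,2],[47,0]]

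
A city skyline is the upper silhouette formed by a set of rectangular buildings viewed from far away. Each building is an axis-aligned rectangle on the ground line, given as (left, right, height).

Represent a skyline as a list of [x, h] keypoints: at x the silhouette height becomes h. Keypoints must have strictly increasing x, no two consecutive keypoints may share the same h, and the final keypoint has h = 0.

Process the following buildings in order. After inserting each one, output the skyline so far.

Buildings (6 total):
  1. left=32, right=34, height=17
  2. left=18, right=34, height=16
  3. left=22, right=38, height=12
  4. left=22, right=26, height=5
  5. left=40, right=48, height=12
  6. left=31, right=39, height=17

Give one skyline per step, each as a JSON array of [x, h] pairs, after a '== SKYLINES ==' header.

== SKYLINES ==
[[32,17],[34,0]]
[[18,16],[32,17],[34,0]]
[[18,16],[32,17],[34,12],[38,0]]
[[18,16],[32,17],[34,12],[38,0]]
[[18,16],[32,17],[34,12],[38,0],[40,12],[48,0]]
[[18,16],[31,17],[39,0],[40,12],[48,0]]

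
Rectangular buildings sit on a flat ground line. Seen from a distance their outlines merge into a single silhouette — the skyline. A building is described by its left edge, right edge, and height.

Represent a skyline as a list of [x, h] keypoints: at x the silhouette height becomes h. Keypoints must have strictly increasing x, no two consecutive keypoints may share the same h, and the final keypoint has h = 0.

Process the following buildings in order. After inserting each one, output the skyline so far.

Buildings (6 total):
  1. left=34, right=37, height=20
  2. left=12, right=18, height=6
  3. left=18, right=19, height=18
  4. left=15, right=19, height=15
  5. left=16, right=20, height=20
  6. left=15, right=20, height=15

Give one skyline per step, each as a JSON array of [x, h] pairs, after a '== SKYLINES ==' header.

== SKYLINES ==
[[34,20],[37,0]]
[[12,6],[18,0],[34,20],[37,0]]
[[12,6],[18,18],[19,0],[34,20],[37,0]]
[[12,6],[15,15],[18,18],[19,0],[34,20],[37,0]]
[[12,6],[15,15],[16,20],[20,0],[34,20],[37,0]]
[[12,6],[15,15],[16,20],[20,0],[34,20],[37,0]]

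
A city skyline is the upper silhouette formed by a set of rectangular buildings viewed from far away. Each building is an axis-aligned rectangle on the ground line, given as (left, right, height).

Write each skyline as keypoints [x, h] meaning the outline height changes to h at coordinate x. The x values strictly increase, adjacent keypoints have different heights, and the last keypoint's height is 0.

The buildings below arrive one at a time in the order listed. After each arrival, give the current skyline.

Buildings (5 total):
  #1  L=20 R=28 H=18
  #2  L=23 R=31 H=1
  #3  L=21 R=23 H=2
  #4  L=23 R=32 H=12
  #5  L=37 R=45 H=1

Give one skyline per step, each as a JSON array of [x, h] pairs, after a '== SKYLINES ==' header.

== SKYLINES ==
[[20,18],[28,0]]
[[20,18],[28,1],[31,0]]
[[20,18],[28,1],[31,0]]
[[20,18],[28,12],[32,0]]
[[20,18],[28,12],[32,0],[37,1],[45,0]]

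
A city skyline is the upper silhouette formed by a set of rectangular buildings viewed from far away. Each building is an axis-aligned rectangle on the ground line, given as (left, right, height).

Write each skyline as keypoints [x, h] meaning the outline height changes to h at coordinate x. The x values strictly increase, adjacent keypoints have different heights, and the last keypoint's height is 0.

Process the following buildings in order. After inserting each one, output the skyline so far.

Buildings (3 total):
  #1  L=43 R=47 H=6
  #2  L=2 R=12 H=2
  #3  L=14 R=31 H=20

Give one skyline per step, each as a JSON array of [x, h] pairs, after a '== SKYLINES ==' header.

== SKYLINES ==
[[43,6],[47,0]]
[[2,2],[12,0],[43,6],[47,0]]
[[2,2],[12,0],[14,20],[31,0],[43,6],[47,0]]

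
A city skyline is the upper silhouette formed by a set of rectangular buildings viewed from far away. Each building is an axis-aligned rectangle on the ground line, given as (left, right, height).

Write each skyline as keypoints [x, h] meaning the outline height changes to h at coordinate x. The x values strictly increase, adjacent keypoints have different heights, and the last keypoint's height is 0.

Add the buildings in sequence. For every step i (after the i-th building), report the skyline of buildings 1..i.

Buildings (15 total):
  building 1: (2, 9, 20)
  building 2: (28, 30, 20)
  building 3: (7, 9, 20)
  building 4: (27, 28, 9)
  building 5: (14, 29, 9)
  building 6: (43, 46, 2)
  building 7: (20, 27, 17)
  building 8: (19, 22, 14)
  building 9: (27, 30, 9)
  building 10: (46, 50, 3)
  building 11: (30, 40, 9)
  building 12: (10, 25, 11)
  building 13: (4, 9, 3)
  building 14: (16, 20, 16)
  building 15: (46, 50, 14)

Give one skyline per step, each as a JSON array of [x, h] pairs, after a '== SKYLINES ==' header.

== SKYLINES ==
[[2,20],[9,0]]
[[2,20],[9,0],[28,20],[30,0]]
[[2,20],[9,0],[28,20],[30,0]]
[[2,20],[9,0],[27,9],[28,20],[30,0]]
[[2,20],[9,0],[14,9],[28,20],[30,0]]
[[2,20],[9,0],[14,9],[28,20],[30,0],[43,2],[46,0]]
[[2,20],[9,0],[14,9],[20,17],[27,9],[28,20],[30,0],[43,2],[46,0]]
[[2,20],[9,0],[14,9],[19,14],[20,17],[27,9],[28,20],[30,0],[43,2],[46,0]]
[[2,20],[9,0],[14,9],[19,14],[20,17],[27,9],[28,20],[30,0],[43,2],[46,0]]
[[2,20],[9,0],[14,9],[19,14],[20,17],[27,9],[28,20],[30,0],[43,2],[46,3],[50,0]]
[[2,20],[9,0],[14,9],[19,14],[20,17],[27,9],[28,20],[30,9],[40,0],[43,2],[46,3],[50,0]]
[[2,20],[9,0],[10,11],[19,14],[20,17],[27,9],[28,20],[30,9],[40,0],[43,2],[46,3],[50,0]]
[[2,20],[9,0],[10,11],[19,14],[20,17],[27,9],[28,20],[30,9],[40,0],[43,2],[46,3],[50,0]]
[[2,20],[9,0],[10,11],[16,16],[20,17],[27,9],[28,20],[30,9],[40,0],[43,2],[46,3],[50,0]]
[[2,20],[9,0],[10,11],[16,16],[20,17],[27,9],[28,20],[30,9],[40,0],[43,2],[46,14],[50,0]]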